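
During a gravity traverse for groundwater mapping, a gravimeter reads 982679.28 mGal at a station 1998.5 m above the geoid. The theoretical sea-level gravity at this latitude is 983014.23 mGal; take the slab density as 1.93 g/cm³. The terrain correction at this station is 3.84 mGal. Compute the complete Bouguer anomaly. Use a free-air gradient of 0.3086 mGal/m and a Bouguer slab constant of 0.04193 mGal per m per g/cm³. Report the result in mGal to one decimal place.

Free-air correction = 0.3086 × 1998.5 = 616.74 mGal
Free-air anomaly = 982679.28 − 983014.23 + (616.74) = 281.79 mGal
Bouguer slab correction = 0.04193 × 1.93 × 1998.5 = 161.73 mGal
Simple Bouguer anomaly = 281.79 − (161.73) = 120.06 mGal
Complete Bouguer anomaly = 120.06 + 3.84 = 123.90 mGal

123.9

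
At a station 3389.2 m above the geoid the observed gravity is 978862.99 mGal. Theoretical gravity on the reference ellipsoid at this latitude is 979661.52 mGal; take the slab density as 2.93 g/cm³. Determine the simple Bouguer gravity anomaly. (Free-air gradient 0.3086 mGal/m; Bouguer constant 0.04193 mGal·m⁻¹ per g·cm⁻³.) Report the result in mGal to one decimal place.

Free-air correction = 0.3086 × 3389.2 = 1045.91 mGal
Free-air anomaly = 978862.99 − 979661.52 + (1045.91) = 247.38 mGal
Bouguer slab correction = 0.04193 × 2.93 × 3389.2 = 416.38 mGal
Simple Bouguer anomaly = 247.38 − (416.38) = -169.00 mGal

-169.0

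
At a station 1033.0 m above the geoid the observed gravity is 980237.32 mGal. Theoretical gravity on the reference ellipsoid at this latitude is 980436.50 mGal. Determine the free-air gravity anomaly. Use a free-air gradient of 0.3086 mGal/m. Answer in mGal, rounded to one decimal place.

119.6

Free-air correction = 0.3086 × 1033.0 = 318.78 mGal
Free-air anomaly = 980237.32 − 980436.50 + (318.78) = 119.60 mGal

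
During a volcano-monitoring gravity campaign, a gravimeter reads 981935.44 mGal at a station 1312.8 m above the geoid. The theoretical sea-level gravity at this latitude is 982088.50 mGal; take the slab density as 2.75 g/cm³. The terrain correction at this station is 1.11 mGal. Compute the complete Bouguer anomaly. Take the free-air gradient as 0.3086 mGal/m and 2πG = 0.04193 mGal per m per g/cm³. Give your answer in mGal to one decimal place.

101.8

Free-air correction = 0.3086 × 1312.8 = 405.13 mGal
Free-air anomaly = 981935.44 − 982088.50 + (405.13) = 252.07 mGal
Bouguer slab correction = 0.04193 × 2.75 × 1312.8 = 151.38 mGal
Simple Bouguer anomaly = 252.07 − (151.38) = 100.69 mGal
Complete Bouguer anomaly = 100.69 + 1.11 = 101.80 mGal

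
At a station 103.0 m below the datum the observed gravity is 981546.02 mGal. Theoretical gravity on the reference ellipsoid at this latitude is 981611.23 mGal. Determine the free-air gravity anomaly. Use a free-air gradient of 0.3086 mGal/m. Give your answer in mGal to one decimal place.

-97.0

Free-air correction = 0.3086 × -103.0 = -31.79 mGal
Free-air anomaly = 981546.02 − 981611.23 + (-31.79) = -97.00 mGal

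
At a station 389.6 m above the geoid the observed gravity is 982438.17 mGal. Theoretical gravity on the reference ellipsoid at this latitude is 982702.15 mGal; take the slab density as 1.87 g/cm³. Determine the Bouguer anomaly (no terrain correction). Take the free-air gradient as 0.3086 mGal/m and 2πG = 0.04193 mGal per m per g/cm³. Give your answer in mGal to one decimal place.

Free-air correction = 0.3086 × 389.6 = 120.23 mGal
Free-air anomaly = 982438.17 − 982702.15 + (120.23) = -143.75 mGal
Bouguer slab correction = 0.04193 × 1.87 × 389.6 = 30.55 mGal
Simple Bouguer anomaly = -143.75 − (30.55) = -174.30 mGal

-174.3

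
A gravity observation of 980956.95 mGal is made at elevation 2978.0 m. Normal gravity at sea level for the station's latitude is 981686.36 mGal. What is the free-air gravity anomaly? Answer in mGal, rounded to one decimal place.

Free-air correction = 0.3086 × 2978.0 = 919.01 mGal
Free-air anomaly = 980956.95 − 981686.36 + (919.01) = 189.60 mGal

189.6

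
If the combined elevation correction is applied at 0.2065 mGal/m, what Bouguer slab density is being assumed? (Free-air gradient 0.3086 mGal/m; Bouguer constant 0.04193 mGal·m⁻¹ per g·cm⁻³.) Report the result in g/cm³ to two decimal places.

0.2065 = 0.3086 − 0.04193 × ρ
ρ = (0.3086 − 0.2065) / 0.04193 = 2.44 g/cm³

2.44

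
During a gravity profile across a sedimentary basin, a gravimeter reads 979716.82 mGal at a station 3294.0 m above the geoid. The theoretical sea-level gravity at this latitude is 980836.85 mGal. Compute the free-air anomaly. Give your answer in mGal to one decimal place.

Free-air correction = 0.3086 × 3294.0 = 1016.53 mGal
Free-air anomaly = 979716.82 − 980836.85 + (1016.53) = -103.50 mGal

-103.5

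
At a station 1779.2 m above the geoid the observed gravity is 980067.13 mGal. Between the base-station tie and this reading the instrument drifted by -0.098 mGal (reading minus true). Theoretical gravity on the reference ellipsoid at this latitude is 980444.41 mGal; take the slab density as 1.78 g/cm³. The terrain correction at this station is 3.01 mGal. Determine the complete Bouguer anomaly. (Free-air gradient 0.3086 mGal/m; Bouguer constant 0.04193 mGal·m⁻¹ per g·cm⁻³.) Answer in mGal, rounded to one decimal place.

42.1

Drift-corrected reading = 980067.13 − (-0.098) = 980067.228 mGal
Free-air correction = 0.3086 × 1779.2 = 549.06 mGal
Free-air anomaly = 980067.228 − 980444.41 + (549.06) = 171.878 mGal
Bouguer slab correction = 0.04193 × 1.78 × 1779.2 = 132.79 mGal
Simple Bouguer anomaly = 171.878 − (132.79) = 39.088 mGal
Complete Bouguer anomaly = 39.088 + 3.01 = 42.098 mGal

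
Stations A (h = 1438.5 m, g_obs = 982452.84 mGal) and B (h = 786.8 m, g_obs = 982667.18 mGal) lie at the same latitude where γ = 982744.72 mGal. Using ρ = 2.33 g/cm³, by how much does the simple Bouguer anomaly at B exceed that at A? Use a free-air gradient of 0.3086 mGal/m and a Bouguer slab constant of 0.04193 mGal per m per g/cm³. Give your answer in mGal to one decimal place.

76.9

Δg_SB(A) = 982452.84 − 982744.72 + 0.3086×1438.5 − 0.04193×2.33×1438.5 = 11.50 mGal
Δg_SB(B) = 982667.18 − 982744.72 + 0.3086×786.8 − 0.04193×2.33×786.8 = 88.40 mGal
Difference = 88.40 − (11.50) = 76.90 mGal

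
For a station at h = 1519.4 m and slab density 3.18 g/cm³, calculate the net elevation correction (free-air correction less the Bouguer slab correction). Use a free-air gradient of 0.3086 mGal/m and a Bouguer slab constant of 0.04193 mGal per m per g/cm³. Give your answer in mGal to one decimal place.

Combined gradient = 0.3086 − 0.04193 × 3.18 = 0.1752626 mGal/m
Combined elevation correction = 0.1752626 × 1519.4 = 266.3 mGal

266.3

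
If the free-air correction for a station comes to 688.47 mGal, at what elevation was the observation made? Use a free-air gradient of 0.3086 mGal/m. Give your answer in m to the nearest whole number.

2231

h = 688.47 / 0.3086 = 2230.95 m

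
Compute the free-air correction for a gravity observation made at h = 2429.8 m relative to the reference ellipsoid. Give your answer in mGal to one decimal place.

Free-air correction = 0.3086 × 2429.8 = 749.8 mGal

749.8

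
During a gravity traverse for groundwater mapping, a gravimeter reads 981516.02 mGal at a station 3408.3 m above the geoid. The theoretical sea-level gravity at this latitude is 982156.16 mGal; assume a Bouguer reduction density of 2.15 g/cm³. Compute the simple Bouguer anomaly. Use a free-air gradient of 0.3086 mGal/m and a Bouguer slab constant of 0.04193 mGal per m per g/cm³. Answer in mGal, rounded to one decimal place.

Free-air correction = 0.3086 × 3408.3 = 1051.80 mGal
Free-air anomaly = 981516.02 − 982156.16 + (1051.80) = 411.66 mGal
Bouguer slab correction = 0.04193 × 2.15 × 3408.3 = 307.26 mGal
Simple Bouguer anomaly = 411.66 − (307.26) = 104.40 mGal

104.4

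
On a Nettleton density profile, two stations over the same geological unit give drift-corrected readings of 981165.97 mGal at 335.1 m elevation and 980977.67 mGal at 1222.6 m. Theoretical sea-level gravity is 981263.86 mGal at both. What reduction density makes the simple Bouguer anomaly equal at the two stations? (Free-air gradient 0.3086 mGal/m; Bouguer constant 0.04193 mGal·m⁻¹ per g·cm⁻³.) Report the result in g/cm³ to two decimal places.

Δg_obs = 980977.67 − 981165.97 = -188.30 mGal over Δh = 1222.6 − 335.1 = 887.5 m
Equal Bouguer anomalies ⇒ Δg_obs + (0.3086 − 0.04193ρ)·Δh = 0
0.3086 − 0.04193ρ = −Δg_obs/Δh = 0.21217
ρ = (0.3086 − 0.21217) / 0.04193 = 2.30 g/cm³

2.30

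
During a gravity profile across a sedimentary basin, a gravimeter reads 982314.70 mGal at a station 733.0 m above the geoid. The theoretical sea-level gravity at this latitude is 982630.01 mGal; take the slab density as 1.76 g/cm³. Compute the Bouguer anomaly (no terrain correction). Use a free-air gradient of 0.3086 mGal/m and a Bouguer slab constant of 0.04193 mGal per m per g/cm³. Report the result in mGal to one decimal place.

-143.2

Free-air correction = 0.3086 × 733.0 = 226.20 mGal
Free-air anomaly = 982314.70 − 982630.01 + (226.20) = -89.11 mGal
Bouguer slab correction = 0.04193 × 1.76 × 733.0 = 54.09 mGal
Simple Bouguer anomaly = -89.11 − (54.09) = -143.20 mGal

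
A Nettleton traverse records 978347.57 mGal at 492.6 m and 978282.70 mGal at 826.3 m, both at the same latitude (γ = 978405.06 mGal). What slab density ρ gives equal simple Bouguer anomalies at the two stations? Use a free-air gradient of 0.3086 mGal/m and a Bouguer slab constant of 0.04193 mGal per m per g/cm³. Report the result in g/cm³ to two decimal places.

2.72

Δg_obs = 978282.70 − 978347.57 = -64.87 mGal over Δh = 826.3 − 492.6 = 333.7 m
Equal Bouguer anomalies ⇒ Δg_obs + (0.3086 − 0.04193ρ)·Δh = 0
0.3086 − 0.04193ρ = −Δg_obs/Δh = 0.19440
ρ = (0.3086 − 0.19440) / 0.04193 = 2.72 g/cm³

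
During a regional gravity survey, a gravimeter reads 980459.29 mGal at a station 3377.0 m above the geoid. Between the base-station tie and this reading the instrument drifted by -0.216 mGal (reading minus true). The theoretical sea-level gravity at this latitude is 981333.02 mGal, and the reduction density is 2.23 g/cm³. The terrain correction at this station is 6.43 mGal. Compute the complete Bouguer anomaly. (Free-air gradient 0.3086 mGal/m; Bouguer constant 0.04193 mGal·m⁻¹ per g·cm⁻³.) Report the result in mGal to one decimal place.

-140.7

Drift-corrected reading = 980459.29 − (-0.216) = 980459.506 mGal
Free-air correction = 0.3086 × 3377.0 = 1042.14 mGal
Free-air anomaly = 980459.506 − 981333.02 + (1042.14) = 168.626 mGal
Bouguer slab correction = 0.04193 × 2.23 × 3377.0 = 315.76 mGal
Simple Bouguer anomaly = 168.626 − (315.76) = -147.134 mGal
Complete Bouguer anomaly = -147.134 + 6.43 = -140.704 mGal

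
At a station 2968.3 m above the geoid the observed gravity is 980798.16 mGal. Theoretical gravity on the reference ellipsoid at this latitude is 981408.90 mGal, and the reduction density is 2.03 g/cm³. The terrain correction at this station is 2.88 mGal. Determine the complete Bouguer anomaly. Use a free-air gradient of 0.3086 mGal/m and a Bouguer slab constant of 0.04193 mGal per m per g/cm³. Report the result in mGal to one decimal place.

Free-air correction = 0.3086 × 2968.3 = 916.02 mGal
Free-air anomaly = 980798.16 − 981408.90 + (916.02) = 305.28 mGal
Bouguer slab correction = 0.04193 × 2.03 × 2968.3 = 252.66 mGal
Simple Bouguer anomaly = 305.28 − (252.66) = 52.62 mGal
Complete Bouguer anomaly = 52.62 + 2.88 = 55.50 mGal

55.5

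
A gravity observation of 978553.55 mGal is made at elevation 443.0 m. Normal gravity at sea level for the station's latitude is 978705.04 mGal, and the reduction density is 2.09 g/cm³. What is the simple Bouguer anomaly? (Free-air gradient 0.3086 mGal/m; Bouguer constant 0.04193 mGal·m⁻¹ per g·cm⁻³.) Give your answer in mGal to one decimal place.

Free-air correction = 0.3086 × 443.0 = 136.71 mGal
Free-air anomaly = 978553.55 − 978705.04 + (136.71) = -14.78 mGal
Bouguer slab correction = 0.04193 × 2.09 × 443.0 = 38.82 mGal
Simple Bouguer anomaly = -14.78 − (38.82) = -53.60 mGal

-53.6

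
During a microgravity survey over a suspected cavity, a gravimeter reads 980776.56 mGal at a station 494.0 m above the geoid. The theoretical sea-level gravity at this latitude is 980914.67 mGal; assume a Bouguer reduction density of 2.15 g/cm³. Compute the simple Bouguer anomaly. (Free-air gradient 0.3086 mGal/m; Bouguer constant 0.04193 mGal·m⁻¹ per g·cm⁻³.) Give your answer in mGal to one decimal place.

Free-air correction = 0.3086 × 494.0 = 152.45 mGal
Free-air anomaly = 980776.56 − 980914.67 + (152.45) = 14.34 mGal
Bouguer slab correction = 0.04193 × 2.15 × 494.0 = 44.53 mGal
Simple Bouguer anomaly = 14.34 − (44.53) = -30.19 mGal

-30.2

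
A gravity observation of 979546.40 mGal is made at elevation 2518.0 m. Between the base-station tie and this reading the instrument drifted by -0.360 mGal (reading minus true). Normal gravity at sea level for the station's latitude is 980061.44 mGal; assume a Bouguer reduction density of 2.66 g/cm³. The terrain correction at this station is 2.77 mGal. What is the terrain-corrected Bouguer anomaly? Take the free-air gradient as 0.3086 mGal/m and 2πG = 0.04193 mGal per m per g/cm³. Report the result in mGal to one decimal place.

Drift-corrected reading = 979546.40 − (-0.360) = 979546.760 mGal
Free-air correction = 0.3086 × 2518.0 = 777.05 mGal
Free-air anomaly = 979546.760 − 980061.44 + (777.05) = 262.370 mGal
Bouguer slab correction = 0.04193 × 2.66 × 2518.0 = 280.84 mGal
Simple Bouguer anomaly = 262.370 − (280.84) = -18.470 mGal
Complete Bouguer anomaly = -18.470 + 2.77 = -15.700 mGal

-15.7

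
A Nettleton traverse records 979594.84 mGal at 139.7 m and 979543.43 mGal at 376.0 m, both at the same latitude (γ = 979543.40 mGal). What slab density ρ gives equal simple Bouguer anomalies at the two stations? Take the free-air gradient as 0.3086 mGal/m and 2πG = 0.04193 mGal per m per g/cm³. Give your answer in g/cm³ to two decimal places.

Δg_obs = 979543.43 − 979594.84 = -51.41 mGal over Δh = 376.0 − 139.7 = 236.3 m
Equal Bouguer anomalies ⇒ Δg_obs + (0.3086 − 0.04193ρ)·Δh = 0
0.3086 − 0.04193ρ = −Δg_obs/Δh = 0.21756
ρ = (0.3086 − 0.21756) / 0.04193 = 2.17 g/cm³

2.17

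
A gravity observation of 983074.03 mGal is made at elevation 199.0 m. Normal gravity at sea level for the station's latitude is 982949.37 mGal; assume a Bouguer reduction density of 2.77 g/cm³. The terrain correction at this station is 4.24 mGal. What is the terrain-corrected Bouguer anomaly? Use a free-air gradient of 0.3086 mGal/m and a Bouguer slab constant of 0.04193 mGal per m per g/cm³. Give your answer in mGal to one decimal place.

Free-air correction = 0.3086 × 199.0 = 61.41 mGal
Free-air anomaly = 983074.03 − 982949.37 + (61.41) = 186.07 mGal
Bouguer slab correction = 0.04193 × 2.77 × 199.0 = 23.11 mGal
Simple Bouguer anomaly = 186.07 − (23.11) = 162.96 mGal
Complete Bouguer anomaly = 162.96 + 4.24 = 167.20 mGal

167.2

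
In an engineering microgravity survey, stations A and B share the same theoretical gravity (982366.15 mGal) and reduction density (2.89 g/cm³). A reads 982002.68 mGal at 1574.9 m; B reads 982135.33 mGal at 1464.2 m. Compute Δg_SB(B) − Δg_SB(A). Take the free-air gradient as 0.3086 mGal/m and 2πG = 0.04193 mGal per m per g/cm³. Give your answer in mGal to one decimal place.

Δg_SB(A) = 982002.68 − 982366.15 + 0.3086×1574.9 − 0.04193×2.89×1574.9 = -68.30 mGal
Δg_SB(B) = 982135.33 − 982366.15 + 0.3086×1464.2 − 0.04193×2.89×1464.2 = 43.60 mGal
Difference = 43.60 − (-68.30) = 111.90 mGal

111.9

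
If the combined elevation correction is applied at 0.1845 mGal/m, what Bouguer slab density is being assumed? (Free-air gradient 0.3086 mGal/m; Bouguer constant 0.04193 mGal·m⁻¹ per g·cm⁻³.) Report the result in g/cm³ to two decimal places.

0.1845 = 0.3086 − 0.04193 × ρ
ρ = (0.3086 − 0.1845) / 0.04193 = 2.96 g/cm³

2.96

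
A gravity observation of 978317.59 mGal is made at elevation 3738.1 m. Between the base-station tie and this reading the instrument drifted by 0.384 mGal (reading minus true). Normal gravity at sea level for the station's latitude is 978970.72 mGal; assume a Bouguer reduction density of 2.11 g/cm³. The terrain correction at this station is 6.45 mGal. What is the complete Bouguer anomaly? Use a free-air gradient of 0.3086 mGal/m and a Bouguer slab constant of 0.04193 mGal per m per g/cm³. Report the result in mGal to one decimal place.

175.8

Drift-corrected reading = 978317.59 − (0.384) = 978317.206 mGal
Free-air correction = 0.3086 × 3738.1 = 1153.58 mGal
Free-air anomaly = 978317.206 − 978970.72 + (1153.58) = 500.066 mGal
Bouguer slab correction = 0.04193 × 2.11 × 3738.1 = 330.72 mGal
Simple Bouguer anomaly = 500.066 − (330.72) = 169.346 mGal
Complete Bouguer anomaly = 169.346 + 6.45 = 175.796 mGal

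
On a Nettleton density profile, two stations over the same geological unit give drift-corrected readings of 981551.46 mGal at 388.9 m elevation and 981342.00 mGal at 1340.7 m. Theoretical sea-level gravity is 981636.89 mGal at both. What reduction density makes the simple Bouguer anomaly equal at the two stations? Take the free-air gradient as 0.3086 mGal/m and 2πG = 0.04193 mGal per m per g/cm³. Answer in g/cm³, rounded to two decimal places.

Δg_obs = 981342.00 − 981551.46 = -209.46 mGal over Δh = 1340.7 − 388.9 = 951.8 m
Equal Bouguer anomalies ⇒ Δg_obs + (0.3086 − 0.04193ρ)·Δh = 0
0.3086 − 0.04193ρ = −Δg_obs/Δh = 0.22007
ρ = (0.3086 − 0.22007) / 0.04193 = 2.11 g/cm³

2.11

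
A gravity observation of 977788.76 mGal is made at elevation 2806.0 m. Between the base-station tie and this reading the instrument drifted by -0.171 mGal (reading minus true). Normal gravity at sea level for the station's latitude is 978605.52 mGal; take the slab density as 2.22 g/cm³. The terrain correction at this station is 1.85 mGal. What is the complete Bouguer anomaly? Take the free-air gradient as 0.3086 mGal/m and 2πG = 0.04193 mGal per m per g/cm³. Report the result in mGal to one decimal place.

Drift-corrected reading = 977788.76 − (-0.171) = 977788.931 mGal
Free-air correction = 0.3086 × 2806.0 = 865.93 mGal
Free-air anomaly = 977788.931 − 978605.52 + (865.93) = 49.341 mGal
Bouguer slab correction = 0.04193 × 2.22 × 2806.0 = 261.20 mGal
Simple Bouguer anomaly = 49.341 − (261.20) = -211.859 mGal
Complete Bouguer anomaly = -211.859 + 1.85 = -210.009 mGal

-210.0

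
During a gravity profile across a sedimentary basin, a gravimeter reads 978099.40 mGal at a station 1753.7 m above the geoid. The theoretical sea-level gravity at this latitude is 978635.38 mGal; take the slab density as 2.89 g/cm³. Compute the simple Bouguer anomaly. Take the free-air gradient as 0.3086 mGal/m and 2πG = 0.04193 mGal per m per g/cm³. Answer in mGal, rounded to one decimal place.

-207.3

Free-air correction = 0.3086 × 1753.7 = 541.19 mGal
Free-air anomaly = 978099.40 − 978635.38 + (541.19) = 5.21 mGal
Bouguer slab correction = 0.04193 × 2.89 × 1753.7 = 212.51 mGal
Simple Bouguer anomaly = 5.21 − (212.51) = -207.30 mGal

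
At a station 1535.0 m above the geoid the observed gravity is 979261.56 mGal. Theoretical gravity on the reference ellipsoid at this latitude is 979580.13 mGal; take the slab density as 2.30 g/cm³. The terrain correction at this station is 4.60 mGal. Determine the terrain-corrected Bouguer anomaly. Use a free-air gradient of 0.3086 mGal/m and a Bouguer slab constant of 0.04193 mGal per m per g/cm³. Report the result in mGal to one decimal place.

Free-air correction = 0.3086 × 1535.0 = 473.70 mGal
Free-air anomaly = 979261.56 − 979580.13 + (473.70) = 155.13 mGal
Bouguer slab correction = 0.04193 × 2.30 × 1535.0 = 148.03 mGal
Simple Bouguer anomaly = 155.13 − (148.03) = 7.10 mGal
Complete Bouguer anomaly = 7.10 + 4.60 = 11.70 mGal

11.7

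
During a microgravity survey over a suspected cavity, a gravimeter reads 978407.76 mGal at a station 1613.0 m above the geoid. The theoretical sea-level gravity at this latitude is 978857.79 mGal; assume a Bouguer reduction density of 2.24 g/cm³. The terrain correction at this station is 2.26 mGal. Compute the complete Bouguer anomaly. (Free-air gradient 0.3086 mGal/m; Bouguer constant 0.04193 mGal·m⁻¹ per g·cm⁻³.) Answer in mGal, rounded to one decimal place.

Free-air correction = 0.3086 × 1613.0 = 497.77 mGal
Free-air anomaly = 978407.76 − 978857.79 + (497.77) = 47.74 mGal
Bouguer slab correction = 0.04193 × 2.24 × 1613.0 = 151.50 mGal
Simple Bouguer anomaly = 47.74 − (151.50) = -103.76 mGal
Complete Bouguer anomaly = -103.76 + 2.26 = -101.50 mGal

-101.5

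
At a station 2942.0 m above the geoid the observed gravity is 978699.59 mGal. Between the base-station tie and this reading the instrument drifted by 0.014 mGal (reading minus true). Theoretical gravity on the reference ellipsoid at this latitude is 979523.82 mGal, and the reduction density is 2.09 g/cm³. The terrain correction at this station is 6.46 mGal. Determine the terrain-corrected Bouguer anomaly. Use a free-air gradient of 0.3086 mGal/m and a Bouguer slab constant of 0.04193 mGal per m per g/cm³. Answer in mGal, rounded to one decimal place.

Drift-corrected reading = 978699.59 − (0.014) = 978699.576 mGal
Free-air correction = 0.3086 × 2942.0 = 907.90 mGal
Free-air anomaly = 978699.576 − 979523.82 + (907.90) = 83.656 mGal
Bouguer slab correction = 0.04193 × 2.09 × 2942.0 = 257.82 mGal
Simple Bouguer anomaly = 83.656 − (257.82) = -174.164 mGal
Complete Bouguer anomaly = -174.164 + 6.46 = -167.704 mGal

-167.7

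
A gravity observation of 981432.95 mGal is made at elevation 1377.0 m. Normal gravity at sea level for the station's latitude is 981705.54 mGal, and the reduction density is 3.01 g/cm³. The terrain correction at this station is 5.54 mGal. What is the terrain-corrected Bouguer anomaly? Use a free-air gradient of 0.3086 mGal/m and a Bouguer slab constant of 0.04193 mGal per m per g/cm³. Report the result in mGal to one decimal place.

Free-air correction = 0.3086 × 1377.0 = 424.94 mGal
Free-air anomaly = 981432.95 − 981705.54 + (424.94) = 152.35 mGal
Bouguer slab correction = 0.04193 × 3.01 × 1377.0 = 173.79 mGal
Simple Bouguer anomaly = 152.35 − (173.79) = -21.44 mGal
Complete Bouguer anomaly = -21.44 + 5.54 = -15.90 mGal

-15.9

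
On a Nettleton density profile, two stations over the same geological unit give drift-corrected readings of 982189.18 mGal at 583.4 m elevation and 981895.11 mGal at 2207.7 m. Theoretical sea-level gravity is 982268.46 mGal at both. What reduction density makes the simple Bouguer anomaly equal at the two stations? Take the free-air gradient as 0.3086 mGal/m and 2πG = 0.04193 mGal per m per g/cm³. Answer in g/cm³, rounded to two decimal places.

Δg_obs = 981895.11 − 982189.18 = -294.07 mGal over Δh = 2207.7 − 583.4 = 1624.3 m
Equal Bouguer anomalies ⇒ Δg_obs + (0.3086 − 0.04193ρ)·Δh = 0
0.3086 − 0.04193ρ = −Δg_obs/Δh = 0.18104
ρ = (0.3086 − 0.18104) / 0.04193 = 3.04 g/cm³

3.04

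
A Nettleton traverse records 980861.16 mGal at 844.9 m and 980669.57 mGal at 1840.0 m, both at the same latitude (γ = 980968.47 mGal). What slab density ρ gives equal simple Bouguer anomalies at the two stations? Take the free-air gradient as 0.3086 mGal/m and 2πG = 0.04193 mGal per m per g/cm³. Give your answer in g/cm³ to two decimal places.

2.77

Δg_obs = 980669.57 − 980861.16 = -191.59 mGal over Δh = 1840.0 − 844.9 = 995.1 m
Equal Bouguer anomalies ⇒ Δg_obs + (0.3086 − 0.04193ρ)·Δh = 0
0.3086 − 0.04193ρ = −Δg_obs/Δh = 0.19253
ρ = (0.3086 − 0.19253) / 0.04193 = 2.77 g/cm³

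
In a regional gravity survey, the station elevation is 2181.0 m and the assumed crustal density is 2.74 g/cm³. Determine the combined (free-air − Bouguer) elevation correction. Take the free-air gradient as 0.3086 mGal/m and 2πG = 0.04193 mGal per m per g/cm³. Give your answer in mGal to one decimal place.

422.5

Combined gradient = 0.3086 − 0.04193 × 2.74 = 0.1937118 mGal/m
Combined elevation correction = 0.1937118 × 2181.0 = 422.5 mGal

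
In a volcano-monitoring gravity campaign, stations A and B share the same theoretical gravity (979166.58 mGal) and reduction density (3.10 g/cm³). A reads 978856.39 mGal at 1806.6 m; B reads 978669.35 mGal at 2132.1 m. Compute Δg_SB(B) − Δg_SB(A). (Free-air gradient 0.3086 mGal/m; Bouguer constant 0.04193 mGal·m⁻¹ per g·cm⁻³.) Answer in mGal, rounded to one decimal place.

Δg_SB(A) = 978856.39 − 979166.58 + 0.3086×1806.6 − 0.04193×3.10×1806.6 = 12.50 mGal
Δg_SB(B) = 978669.35 − 979166.58 + 0.3086×2132.1 − 0.04193×3.10×2132.1 = -116.40 mGal
Difference = -116.40 − (12.50) = -128.90 mGal

-128.9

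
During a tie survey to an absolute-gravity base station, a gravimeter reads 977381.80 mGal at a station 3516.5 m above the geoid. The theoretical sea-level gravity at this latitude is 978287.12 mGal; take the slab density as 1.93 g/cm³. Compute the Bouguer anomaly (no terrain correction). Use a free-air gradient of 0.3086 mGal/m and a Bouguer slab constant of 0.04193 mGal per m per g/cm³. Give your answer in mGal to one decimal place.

Free-air correction = 0.3086 × 3516.5 = 1085.19 mGal
Free-air anomaly = 977381.80 − 978287.12 + (1085.19) = 179.87 mGal
Bouguer slab correction = 0.04193 × 1.93 × 3516.5 = 284.57 mGal
Simple Bouguer anomaly = 179.87 − (284.57) = -104.70 mGal

-104.7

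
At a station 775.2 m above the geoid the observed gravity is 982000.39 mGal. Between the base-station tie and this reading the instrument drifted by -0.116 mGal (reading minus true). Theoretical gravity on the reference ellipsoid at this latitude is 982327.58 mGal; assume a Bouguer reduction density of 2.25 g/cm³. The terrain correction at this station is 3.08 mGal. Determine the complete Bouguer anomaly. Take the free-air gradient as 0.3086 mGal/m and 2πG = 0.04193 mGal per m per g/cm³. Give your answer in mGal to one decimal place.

Drift-corrected reading = 982000.39 − (-0.116) = 982000.506 mGal
Free-air correction = 0.3086 × 775.2 = 239.23 mGal
Free-air anomaly = 982000.506 − 982327.58 + (239.23) = -87.844 mGal
Bouguer slab correction = 0.04193 × 2.25 × 775.2 = 73.13 mGal
Simple Bouguer anomaly = -87.844 − (73.13) = -160.974 mGal
Complete Bouguer anomaly = -160.974 + 3.08 = -157.894 mGal

-157.9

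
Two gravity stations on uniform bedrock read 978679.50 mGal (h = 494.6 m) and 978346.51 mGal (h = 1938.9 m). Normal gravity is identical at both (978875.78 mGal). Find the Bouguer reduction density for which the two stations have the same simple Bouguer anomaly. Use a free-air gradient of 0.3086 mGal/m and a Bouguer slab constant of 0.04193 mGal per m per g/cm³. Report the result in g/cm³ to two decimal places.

Δg_obs = 978346.51 − 978679.50 = -332.99 mGal over Δh = 1938.9 − 494.6 = 1444.3 m
Equal Bouguer anomalies ⇒ Δg_obs + (0.3086 − 0.04193ρ)·Δh = 0
0.3086 − 0.04193ρ = −Δg_obs/Δh = 0.23055
ρ = (0.3086 − 0.23055) / 0.04193 = 1.86 g/cm³

1.86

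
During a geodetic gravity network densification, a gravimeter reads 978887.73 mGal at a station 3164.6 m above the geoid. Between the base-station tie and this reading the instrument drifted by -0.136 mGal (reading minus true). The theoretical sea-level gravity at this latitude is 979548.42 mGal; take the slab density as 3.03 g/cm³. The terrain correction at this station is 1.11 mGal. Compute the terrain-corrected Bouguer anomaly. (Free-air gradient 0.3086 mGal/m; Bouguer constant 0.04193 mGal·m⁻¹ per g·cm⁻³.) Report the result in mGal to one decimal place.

Drift-corrected reading = 978887.73 − (-0.136) = 978887.866 mGal
Free-air correction = 0.3086 × 3164.6 = 976.60 mGal
Free-air anomaly = 978887.866 − 979548.42 + (976.60) = 316.046 mGal
Bouguer slab correction = 0.04193 × 3.03 × 3164.6 = 402.06 mGal
Simple Bouguer anomaly = 316.046 − (402.06) = -86.014 mGal
Complete Bouguer anomaly = -86.014 + 1.11 = -84.904 mGal

-84.9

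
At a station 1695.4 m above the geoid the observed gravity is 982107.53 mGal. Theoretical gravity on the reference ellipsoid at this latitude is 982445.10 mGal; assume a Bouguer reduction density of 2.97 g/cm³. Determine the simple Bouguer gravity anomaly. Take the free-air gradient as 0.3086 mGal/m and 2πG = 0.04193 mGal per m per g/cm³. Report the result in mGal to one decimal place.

Free-air correction = 0.3086 × 1695.4 = 523.20 mGal
Free-air anomaly = 982107.53 − 982445.10 + (523.20) = 185.63 mGal
Bouguer slab correction = 0.04193 × 2.97 × 1695.4 = 211.13 mGal
Simple Bouguer anomaly = 185.63 − (211.13) = -25.50 mGal

-25.5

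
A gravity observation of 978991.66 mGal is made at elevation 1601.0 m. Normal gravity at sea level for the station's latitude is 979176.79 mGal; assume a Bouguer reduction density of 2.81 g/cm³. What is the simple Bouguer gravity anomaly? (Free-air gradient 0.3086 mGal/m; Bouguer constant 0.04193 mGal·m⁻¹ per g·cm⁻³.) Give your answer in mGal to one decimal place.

120.3

Free-air correction = 0.3086 × 1601.0 = 494.07 mGal
Free-air anomaly = 978991.66 − 979176.79 + (494.07) = 308.94 mGal
Bouguer slab correction = 0.04193 × 2.81 × 1601.0 = 188.64 mGal
Simple Bouguer anomaly = 308.94 − (188.64) = 120.30 mGal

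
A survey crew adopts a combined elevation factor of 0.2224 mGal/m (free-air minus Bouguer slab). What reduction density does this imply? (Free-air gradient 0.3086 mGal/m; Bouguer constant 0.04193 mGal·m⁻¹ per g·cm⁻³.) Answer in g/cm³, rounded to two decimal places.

0.2224 = 0.3086 − 0.04193 × ρ
ρ = (0.3086 − 0.2224) / 0.04193 = 2.06 g/cm³

2.06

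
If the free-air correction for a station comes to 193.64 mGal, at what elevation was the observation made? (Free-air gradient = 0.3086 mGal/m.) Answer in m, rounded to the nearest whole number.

627

h = 193.64 / 0.3086 = 627.48 m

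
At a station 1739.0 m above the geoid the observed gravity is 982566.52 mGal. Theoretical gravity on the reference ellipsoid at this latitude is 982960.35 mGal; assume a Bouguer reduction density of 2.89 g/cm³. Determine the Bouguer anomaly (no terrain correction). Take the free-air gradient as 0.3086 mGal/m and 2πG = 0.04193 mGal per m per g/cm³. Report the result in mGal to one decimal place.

-67.9

Free-air correction = 0.3086 × 1739.0 = 536.66 mGal
Free-air anomaly = 982566.52 − 982960.35 + (536.66) = 142.83 mGal
Bouguer slab correction = 0.04193 × 2.89 × 1739.0 = 210.73 mGal
Simple Bouguer anomaly = 142.83 − (210.73) = -67.90 mGal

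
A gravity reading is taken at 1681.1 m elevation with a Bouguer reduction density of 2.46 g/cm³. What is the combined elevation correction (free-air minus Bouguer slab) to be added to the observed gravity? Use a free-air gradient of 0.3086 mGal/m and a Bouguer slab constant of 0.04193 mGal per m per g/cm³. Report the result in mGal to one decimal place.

Combined gradient = 0.3086 − 0.04193 × 2.46 = 0.2054522 mGal/m
Combined elevation correction = 0.2054522 × 1681.1 = 345.4 mGal

345.4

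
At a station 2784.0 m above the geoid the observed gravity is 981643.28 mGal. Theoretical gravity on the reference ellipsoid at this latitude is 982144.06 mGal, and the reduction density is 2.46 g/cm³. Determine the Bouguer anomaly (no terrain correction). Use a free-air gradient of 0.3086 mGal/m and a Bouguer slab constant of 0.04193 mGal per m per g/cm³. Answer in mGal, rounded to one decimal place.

71.2

Free-air correction = 0.3086 × 2784.0 = 859.14 mGal
Free-air anomaly = 981643.28 − 982144.06 + (859.14) = 358.36 mGal
Bouguer slab correction = 0.04193 × 2.46 × 2784.0 = 287.16 mGal
Simple Bouguer anomaly = 358.36 − (287.16) = 71.20 mGal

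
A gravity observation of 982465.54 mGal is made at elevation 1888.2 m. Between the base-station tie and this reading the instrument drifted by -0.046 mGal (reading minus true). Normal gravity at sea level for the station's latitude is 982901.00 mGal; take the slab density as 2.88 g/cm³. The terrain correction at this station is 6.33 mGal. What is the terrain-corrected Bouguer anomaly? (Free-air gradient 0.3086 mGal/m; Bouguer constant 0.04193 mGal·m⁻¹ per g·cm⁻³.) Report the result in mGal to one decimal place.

-74.4

Drift-corrected reading = 982465.54 − (-0.046) = 982465.586 mGal
Free-air correction = 0.3086 × 1888.2 = 582.70 mGal
Free-air anomaly = 982465.586 − 982901.00 + (582.70) = 147.286 mGal
Bouguer slab correction = 0.04193 × 2.88 × 1888.2 = 228.02 mGal
Simple Bouguer anomaly = 147.286 − (228.02) = -80.734 mGal
Complete Bouguer anomaly = -80.734 + 6.33 = -74.404 mGal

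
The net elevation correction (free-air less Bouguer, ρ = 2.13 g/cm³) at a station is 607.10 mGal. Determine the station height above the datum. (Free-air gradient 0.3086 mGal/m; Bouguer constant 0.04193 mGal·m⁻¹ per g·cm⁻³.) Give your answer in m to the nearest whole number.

2768

Combined gradient = 0.3086 − 0.04193 × 2.13 = 0.2192891 mGal/m
h = 607.10 / 0.2192891 = 2768.49 m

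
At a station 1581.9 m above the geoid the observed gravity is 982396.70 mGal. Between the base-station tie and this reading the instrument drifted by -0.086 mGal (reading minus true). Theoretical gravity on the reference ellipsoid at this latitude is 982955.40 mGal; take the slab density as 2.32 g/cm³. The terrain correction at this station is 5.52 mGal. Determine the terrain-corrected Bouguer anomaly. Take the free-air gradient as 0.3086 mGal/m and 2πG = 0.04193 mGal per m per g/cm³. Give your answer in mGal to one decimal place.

-218.8

Drift-corrected reading = 982396.70 − (-0.086) = 982396.786 mGal
Free-air correction = 0.3086 × 1581.9 = 488.17 mGal
Free-air anomaly = 982396.786 − 982955.40 + (488.17) = -70.444 mGal
Bouguer slab correction = 0.04193 × 2.32 × 1581.9 = 153.88 mGal
Simple Bouguer anomaly = -70.444 − (153.88) = -224.324 mGal
Complete Bouguer anomaly = -224.324 + 5.52 = -218.804 mGal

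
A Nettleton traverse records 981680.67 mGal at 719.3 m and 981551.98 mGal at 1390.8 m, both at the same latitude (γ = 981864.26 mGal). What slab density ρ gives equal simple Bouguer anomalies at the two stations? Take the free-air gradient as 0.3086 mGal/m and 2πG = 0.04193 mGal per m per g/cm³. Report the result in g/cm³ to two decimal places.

2.79

Δg_obs = 981551.98 − 981680.67 = -128.69 mGal over Δh = 1390.8 − 719.3 = 671.5 m
Equal Bouguer anomalies ⇒ Δg_obs + (0.3086 − 0.04193ρ)·Δh = 0
0.3086 − 0.04193ρ = −Δg_obs/Δh = 0.19165
ρ = (0.3086 − 0.19165) / 0.04193 = 2.79 g/cm³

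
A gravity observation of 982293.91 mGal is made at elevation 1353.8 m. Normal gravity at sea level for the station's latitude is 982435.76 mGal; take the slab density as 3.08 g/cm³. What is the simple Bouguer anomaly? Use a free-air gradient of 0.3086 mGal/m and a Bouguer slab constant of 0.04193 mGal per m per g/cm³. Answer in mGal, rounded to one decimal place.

101.1

Free-air correction = 0.3086 × 1353.8 = 417.78 mGal
Free-air anomaly = 982293.91 − 982435.76 + (417.78) = 275.93 mGal
Bouguer slab correction = 0.04193 × 3.08 × 1353.8 = 174.84 mGal
Simple Bouguer anomaly = 275.93 − (174.84) = 101.09 mGal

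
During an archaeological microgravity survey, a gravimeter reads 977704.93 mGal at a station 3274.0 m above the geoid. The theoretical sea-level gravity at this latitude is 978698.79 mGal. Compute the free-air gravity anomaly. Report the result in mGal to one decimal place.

Free-air correction = 0.3086 × 3274.0 = 1010.36 mGal
Free-air anomaly = 977704.93 − 978698.79 + (1010.36) = 16.50 mGal

16.5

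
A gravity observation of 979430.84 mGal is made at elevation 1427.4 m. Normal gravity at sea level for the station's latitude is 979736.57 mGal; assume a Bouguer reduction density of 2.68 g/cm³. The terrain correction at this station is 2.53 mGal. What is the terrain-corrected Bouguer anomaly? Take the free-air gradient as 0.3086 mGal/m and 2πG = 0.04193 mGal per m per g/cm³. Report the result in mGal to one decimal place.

-23.1

Free-air correction = 0.3086 × 1427.4 = 440.50 mGal
Free-air anomaly = 979430.84 − 979736.57 + (440.50) = 134.77 mGal
Bouguer slab correction = 0.04193 × 2.68 × 1427.4 = 160.40 mGal
Simple Bouguer anomaly = 134.77 − (160.40) = -25.63 mGal
Complete Bouguer anomaly = -25.63 + 2.53 = -23.10 mGal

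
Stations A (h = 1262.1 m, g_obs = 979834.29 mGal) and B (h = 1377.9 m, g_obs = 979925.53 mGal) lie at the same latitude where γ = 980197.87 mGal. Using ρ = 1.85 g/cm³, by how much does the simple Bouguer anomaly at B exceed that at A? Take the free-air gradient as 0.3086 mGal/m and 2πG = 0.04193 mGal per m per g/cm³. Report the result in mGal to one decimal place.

118.0

Δg_SB(A) = 979834.29 − 980197.87 + 0.3086×1262.1 − 0.04193×1.85×1262.1 = -72.00 mGal
Δg_SB(B) = 979925.53 − 980197.87 + 0.3086×1377.9 − 0.04193×1.85×1377.9 = 46.00 mGal
Difference = 46.00 − (-72.00) = 118.00 mGal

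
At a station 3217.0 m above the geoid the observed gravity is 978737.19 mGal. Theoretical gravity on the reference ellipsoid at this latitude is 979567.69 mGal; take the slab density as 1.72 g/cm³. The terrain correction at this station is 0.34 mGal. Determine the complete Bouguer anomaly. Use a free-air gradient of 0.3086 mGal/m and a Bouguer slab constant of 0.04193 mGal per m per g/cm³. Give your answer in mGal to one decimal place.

Free-air correction = 0.3086 × 3217.0 = 992.77 mGal
Free-air anomaly = 978737.19 − 979567.69 + (992.77) = 162.27 mGal
Bouguer slab correction = 0.04193 × 1.72 × 3217.0 = 232.01 mGal
Simple Bouguer anomaly = 162.27 − (232.01) = -69.74 mGal
Complete Bouguer anomaly = -69.74 + 0.34 = -69.40 mGal

-69.4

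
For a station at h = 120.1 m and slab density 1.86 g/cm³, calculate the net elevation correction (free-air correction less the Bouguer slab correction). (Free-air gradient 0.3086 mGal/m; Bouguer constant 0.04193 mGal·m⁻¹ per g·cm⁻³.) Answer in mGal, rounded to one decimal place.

Combined gradient = 0.3086 − 0.04193 × 1.86 = 0.2306102 mGal/m
Combined elevation correction = 0.2306102 × 120.1 = 27.7 mGal

27.7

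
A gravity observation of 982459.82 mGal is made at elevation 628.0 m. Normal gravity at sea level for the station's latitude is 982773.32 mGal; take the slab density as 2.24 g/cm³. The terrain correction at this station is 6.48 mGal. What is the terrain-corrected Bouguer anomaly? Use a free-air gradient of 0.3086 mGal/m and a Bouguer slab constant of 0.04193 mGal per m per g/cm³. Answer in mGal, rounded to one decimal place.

-172.2

Free-air correction = 0.3086 × 628.0 = 193.80 mGal
Free-air anomaly = 982459.82 − 982773.32 + (193.80) = -119.70 mGal
Bouguer slab correction = 0.04193 × 2.24 × 628.0 = 58.98 mGal
Simple Bouguer anomaly = -119.70 − (58.98) = -178.68 mGal
Complete Bouguer anomaly = -178.68 + 6.48 = -172.20 mGal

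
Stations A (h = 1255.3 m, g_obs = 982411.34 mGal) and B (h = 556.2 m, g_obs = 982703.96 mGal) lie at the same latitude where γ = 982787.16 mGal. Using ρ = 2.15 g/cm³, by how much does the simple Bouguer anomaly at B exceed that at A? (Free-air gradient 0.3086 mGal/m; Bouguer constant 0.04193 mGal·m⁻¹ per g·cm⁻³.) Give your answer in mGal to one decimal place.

139.9

Δg_SB(A) = 982411.34 − 982787.16 + 0.3086×1255.3 − 0.04193×2.15×1255.3 = -101.60 mGal
Δg_SB(B) = 982703.96 − 982787.16 + 0.3086×556.2 − 0.04193×2.15×556.2 = 38.30 mGal
Difference = 38.30 − (-101.60) = 139.90 mGal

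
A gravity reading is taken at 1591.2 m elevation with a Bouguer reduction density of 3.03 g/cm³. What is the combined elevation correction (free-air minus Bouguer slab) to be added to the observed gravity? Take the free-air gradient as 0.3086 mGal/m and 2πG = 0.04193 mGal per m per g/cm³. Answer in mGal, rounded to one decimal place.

288.9

Combined gradient = 0.3086 − 0.04193 × 3.03 = 0.1815521 mGal/m
Combined elevation correction = 0.1815521 × 1591.2 = 288.9 mGal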